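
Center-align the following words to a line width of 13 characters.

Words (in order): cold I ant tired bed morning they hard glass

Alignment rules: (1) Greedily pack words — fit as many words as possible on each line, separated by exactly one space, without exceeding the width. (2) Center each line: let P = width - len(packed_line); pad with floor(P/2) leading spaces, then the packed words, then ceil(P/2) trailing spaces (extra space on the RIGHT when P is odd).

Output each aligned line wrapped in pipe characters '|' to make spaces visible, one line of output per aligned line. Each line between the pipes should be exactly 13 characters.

Answer: | cold I ant  |
|  tired bed  |
|morning they |
| hard glass  |

Derivation:
Line 1: ['cold', 'I', 'ant'] (min_width=10, slack=3)
Line 2: ['tired', 'bed'] (min_width=9, slack=4)
Line 3: ['morning', 'they'] (min_width=12, slack=1)
Line 4: ['hard', 'glass'] (min_width=10, slack=3)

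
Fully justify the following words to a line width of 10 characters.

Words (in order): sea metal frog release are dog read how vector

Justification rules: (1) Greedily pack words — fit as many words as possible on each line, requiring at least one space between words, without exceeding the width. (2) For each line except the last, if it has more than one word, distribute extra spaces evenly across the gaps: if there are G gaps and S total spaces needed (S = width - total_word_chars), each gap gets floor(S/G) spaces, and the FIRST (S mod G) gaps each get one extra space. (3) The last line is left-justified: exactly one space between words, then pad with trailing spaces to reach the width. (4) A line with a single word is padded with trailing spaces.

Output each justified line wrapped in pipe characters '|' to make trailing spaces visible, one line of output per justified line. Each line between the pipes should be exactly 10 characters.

Answer: |sea  metal|
|frog      |
|release   |
|are    dog|
|read   how|
|vector    |

Derivation:
Line 1: ['sea', 'metal'] (min_width=9, slack=1)
Line 2: ['frog'] (min_width=4, slack=6)
Line 3: ['release'] (min_width=7, slack=3)
Line 4: ['are', 'dog'] (min_width=7, slack=3)
Line 5: ['read', 'how'] (min_width=8, slack=2)
Line 6: ['vector'] (min_width=6, slack=4)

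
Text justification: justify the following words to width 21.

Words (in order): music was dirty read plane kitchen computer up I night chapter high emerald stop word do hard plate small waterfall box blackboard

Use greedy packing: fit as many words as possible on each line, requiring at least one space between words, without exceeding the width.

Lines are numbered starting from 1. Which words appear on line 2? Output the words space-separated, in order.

Answer: plane kitchen

Derivation:
Line 1: ['music', 'was', 'dirty', 'read'] (min_width=20, slack=1)
Line 2: ['plane', 'kitchen'] (min_width=13, slack=8)
Line 3: ['computer', 'up', 'I', 'night'] (min_width=19, slack=2)
Line 4: ['chapter', 'high', 'emerald'] (min_width=20, slack=1)
Line 5: ['stop', 'word', 'do', 'hard'] (min_width=17, slack=4)
Line 6: ['plate', 'small', 'waterfall'] (min_width=21, slack=0)
Line 7: ['box', 'blackboard'] (min_width=14, slack=7)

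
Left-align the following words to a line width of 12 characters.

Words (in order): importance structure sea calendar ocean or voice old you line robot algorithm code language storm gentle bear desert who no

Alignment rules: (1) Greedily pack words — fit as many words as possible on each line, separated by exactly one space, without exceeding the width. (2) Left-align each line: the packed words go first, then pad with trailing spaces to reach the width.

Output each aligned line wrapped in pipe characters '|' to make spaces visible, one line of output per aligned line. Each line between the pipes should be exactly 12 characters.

Line 1: ['importance'] (min_width=10, slack=2)
Line 2: ['structure'] (min_width=9, slack=3)
Line 3: ['sea', 'calendar'] (min_width=12, slack=0)
Line 4: ['ocean', 'or'] (min_width=8, slack=4)
Line 5: ['voice', 'old'] (min_width=9, slack=3)
Line 6: ['you', 'line'] (min_width=8, slack=4)
Line 7: ['robot'] (min_width=5, slack=7)
Line 8: ['algorithm'] (min_width=9, slack=3)
Line 9: ['code'] (min_width=4, slack=8)
Line 10: ['language'] (min_width=8, slack=4)
Line 11: ['storm', 'gentle'] (min_width=12, slack=0)
Line 12: ['bear', 'desert'] (min_width=11, slack=1)
Line 13: ['who', 'no'] (min_width=6, slack=6)

Answer: |importance  |
|structure   |
|sea calendar|
|ocean or    |
|voice old   |
|you line    |
|robot       |
|algorithm   |
|code        |
|language    |
|storm gentle|
|bear desert |
|who no      |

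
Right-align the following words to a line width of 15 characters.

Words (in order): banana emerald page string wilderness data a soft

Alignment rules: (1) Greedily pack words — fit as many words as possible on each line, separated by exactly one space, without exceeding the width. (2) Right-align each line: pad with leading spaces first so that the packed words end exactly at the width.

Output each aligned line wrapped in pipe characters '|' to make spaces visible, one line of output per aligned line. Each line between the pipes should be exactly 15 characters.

Answer: | banana emerald|
|    page string|
|wilderness data|
|         a soft|

Derivation:
Line 1: ['banana', 'emerald'] (min_width=14, slack=1)
Line 2: ['page', 'string'] (min_width=11, slack=4)
Line 3: ['wilderness', 'data'] (min_width=15, slack=0)
Line 4: ['a', 'soft'] (min_width=6, slack=9)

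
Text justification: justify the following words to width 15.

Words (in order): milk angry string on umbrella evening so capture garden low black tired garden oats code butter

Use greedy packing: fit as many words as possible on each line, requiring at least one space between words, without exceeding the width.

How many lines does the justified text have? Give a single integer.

Line 1: ['milk', 'angry'] (min_width=10, slack=5)
Line 2: ['string', 'on'] (min_width=9, slack=6)
Line 3: ['umbrella'] (min_width=8, slack=7)
Line 4: ['evening', 'so'] (min_width=10, slack=5)
Line 5: ['capture', 'garden'] (min_width=14, slack=1)
Line 6: ['low', 'black', 'tired'] (min_width=15, slack=0)
Line 7: ['garden', 'oats'] (min_width=11, slack=4)
Line 8: ['code', 'butter'] (min_width=11, slack=4)
Total lines: 8

Answer: 8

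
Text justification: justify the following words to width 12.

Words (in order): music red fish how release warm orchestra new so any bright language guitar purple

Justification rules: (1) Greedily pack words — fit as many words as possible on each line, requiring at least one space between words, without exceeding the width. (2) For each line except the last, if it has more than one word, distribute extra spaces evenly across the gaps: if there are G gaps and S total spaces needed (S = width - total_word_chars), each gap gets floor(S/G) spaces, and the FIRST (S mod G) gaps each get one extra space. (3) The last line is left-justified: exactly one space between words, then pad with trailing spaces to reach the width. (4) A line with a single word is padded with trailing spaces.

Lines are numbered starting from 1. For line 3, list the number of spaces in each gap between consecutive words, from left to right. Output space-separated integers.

Line 1: ['music', 'red'] (min_width=9, slack=3)
Line 2: ['fish', 'how'] (min_width=8, slack=4)
Line 3: ['release', 'warm'] (min_width=12, slack=0)
Line 4: ['orchestra'] (min_width=9, slack=3)
Line 5: ['new', 'so', 'any'] (min_width=10, slack=2)
Line 6: ['bright'] (min_width=6, slack=6)
Line 7: ['language'] (min_width=8, slack=4)
Line 8: ['guitar'] (min_width=6, slack=6)
Line 9: ['purple'] (min_width=6, slack=6)

Answer: 1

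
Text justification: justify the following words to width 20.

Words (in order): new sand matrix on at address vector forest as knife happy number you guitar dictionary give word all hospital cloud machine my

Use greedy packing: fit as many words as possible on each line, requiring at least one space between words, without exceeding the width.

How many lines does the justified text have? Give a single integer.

Answer: 8

Derivation:
Line 1: ['new', 'sand', 'matrix', 'on'] (min_width=18, slack=2)
Line 2: ['at', 'address', 'vector'] (min_width=17, slack=3)
Line 3: ['forest', 'as', 'knife'] (min_width=15, slack=5)
Line 4: ['happy', 'number', 'you'] (min_width=16, slack=4)
Line 5: ['guitar', 'dictionary'] (min_width=17, slack=3)
Line 6: ['give', 'word', 'all'] (min_width=13, slack=7)
Line 7: ['hospital', 'cloud'] (min_width=14, slack=6)
Line 8: ['machine', 'my'] (min_width=10, slack=10)
Total lines: 8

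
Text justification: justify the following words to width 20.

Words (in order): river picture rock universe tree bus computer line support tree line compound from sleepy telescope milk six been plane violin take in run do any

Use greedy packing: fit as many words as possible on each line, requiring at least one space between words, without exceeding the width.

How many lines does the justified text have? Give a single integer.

Answer: 8

Derivation:
Line 1: ['river', 'picture', 'rock'] (min_width=18, slack=2)
Line 2: ['universe', 'tree', 'bus'] (min_width=17, slack=3)
Line 3: ['computer', 'line'] (min_width=13, slack=7)
Line 4: ['support', 'tree', 'line'] (min_width=17, slack=3)
Line 5: ['compound', 'from', 'sleepy'] (min_width=20, slack=0)
Line 6: ['telescope', 'milk', 'six'] (min_width=18, slack=2)
Line 7: ['been', 'plane', 'violin'] (min_width=17, slack=3)
Line 8: ['take', 'in', 'run', 'do', 'any'] (min_width=18, slack=2)
Total lines: 8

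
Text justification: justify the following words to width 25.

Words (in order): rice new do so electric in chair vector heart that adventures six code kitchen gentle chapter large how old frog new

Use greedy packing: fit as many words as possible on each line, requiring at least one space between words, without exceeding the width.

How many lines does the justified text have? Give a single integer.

Line 1: ['rice', 'new', 'do', 'so', 'electric'] (min_width=23, slack=2)
Line 2: ['in', 'chair', 'vector', 'heart'] (min_width=21, slack=4)
Line 3: ['that', 'adventures', 'six', 'code'] (min_width=24, slack=1)
Line 4: ['kitchen', 'gentle', 'chapter'] (min_width=22, slack=3)
Line 5: ['large', 'how', 'old', 'frog', 'new'] (min_width=22, slack=3)
Total lines: 5

Answer: 5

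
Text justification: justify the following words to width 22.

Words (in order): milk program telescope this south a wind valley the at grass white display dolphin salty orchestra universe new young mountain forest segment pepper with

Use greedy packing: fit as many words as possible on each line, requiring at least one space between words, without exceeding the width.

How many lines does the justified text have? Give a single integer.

Answer: 8

Derivation:
Line 1: ['milk', 'program', 'telescope'] (min_width=22, slack=0)
Line 2: ['this', 'south', 'a', 'wind'] (min_width=17, slack=5)
Line 3: ['valley', 'the', 'at', 'grass'] (min_width=19, slack=3)
Line 4: ['white', 'display', 'dolphin'] (min_width=21, slack=1)
Line 5: ['salty', 'orchestra'] (min_width=15, slack=7)
Line 6: ['universe', 'new', 'young'] (min_width=18, slack=4)
Line 7: ['mountain', 'forest'] (min_width=15, slack=7)
Line 8: ['segment', 'pepper', 'with'] (min_width=19, slack=3)
Total lines: 8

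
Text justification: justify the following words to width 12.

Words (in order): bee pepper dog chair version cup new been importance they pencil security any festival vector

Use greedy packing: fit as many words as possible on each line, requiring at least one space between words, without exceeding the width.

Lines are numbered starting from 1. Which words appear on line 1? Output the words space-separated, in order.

Line 1: ['bee', 'pepper'] (min_width=10, slack=2)
Line 2: ['dog', 'chair'] (min_width=9, slack=3)
Line 3: ['version', 'cup'] (min_width=11, slack=1)
Line 4: ['new', 'been'] (min_width=8, slack=4)
Line 5: ['importance'] (min_width=10, slack=2)
Line 6: ['they', 'pencil'] (min_width=11, slack=1)
Line 7: ['security', 'any'] (min_width=12, slack=0)
Line 8: ['festival'] (min_width=8, slack=4)
Line 9: ['vector'] (min_width=6, slack=6)

Answer: bee pepper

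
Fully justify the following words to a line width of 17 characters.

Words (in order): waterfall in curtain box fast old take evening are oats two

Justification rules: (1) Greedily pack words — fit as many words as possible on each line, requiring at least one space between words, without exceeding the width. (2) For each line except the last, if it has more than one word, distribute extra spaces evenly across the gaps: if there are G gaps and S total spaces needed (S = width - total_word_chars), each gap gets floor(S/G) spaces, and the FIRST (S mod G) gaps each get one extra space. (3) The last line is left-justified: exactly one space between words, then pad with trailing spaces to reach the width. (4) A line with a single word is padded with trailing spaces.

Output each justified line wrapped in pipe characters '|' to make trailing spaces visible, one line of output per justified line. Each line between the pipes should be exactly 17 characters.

Line 1: ['waterfall', 'in'] (min_width=12, slack=5)
Line 2: ['curtain', 'box', 'fast'] (min_width=16, slack=1)
Line 3: ['old', 'take', 'evening'] (min_width=16, slack=1)
Line 4: ['are', 'oats', 'two'] (min_width=12, slack=5)

Answer: |waterfall      in|
|curtain  box fast|
|old  take evening|
|are oats two     |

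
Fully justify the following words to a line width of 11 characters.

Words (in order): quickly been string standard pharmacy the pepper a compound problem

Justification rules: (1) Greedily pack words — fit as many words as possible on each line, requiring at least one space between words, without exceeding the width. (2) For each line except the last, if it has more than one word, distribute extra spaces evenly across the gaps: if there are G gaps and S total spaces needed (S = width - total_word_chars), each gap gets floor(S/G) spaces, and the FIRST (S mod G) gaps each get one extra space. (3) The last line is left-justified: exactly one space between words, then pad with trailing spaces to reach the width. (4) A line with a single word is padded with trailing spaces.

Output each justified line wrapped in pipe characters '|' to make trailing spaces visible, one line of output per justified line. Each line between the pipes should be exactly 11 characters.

Line 1: ['quickly'] (min_width=7, slack=4)
Line 2: ['been', 'string'] (min_width=11, slack=0)
Line 3: ['standard'] (min_width=8, slack=3)
Line 4: ['pharmacy'] (min_width=8, slack=3)
Line 5: ['the', 'pepper'] (min_width=10, slack=1)
Line 6: ['a', 'compound'] (min_width=10, slack=1)
Line 7: ['problem'] (min_width=7, slack=4)

Answer: |quickly    |
|been string|
|standard   |
|pharmacy   |
|the  pepper|
|a  compound|
|problem    |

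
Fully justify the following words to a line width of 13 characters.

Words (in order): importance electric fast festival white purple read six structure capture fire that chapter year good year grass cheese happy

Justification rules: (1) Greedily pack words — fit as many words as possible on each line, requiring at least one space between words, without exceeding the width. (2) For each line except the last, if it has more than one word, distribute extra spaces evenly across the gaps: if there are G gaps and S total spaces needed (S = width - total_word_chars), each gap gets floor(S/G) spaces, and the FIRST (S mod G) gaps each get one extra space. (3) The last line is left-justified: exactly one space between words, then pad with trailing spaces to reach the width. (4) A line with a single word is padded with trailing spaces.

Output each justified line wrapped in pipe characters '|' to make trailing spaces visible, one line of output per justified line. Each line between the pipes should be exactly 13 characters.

Answer: |importance   |
|electric fast|
|festival     |
|white  purple|
|read      six|
|structure    |
|capture  fire|
|that  chapter|
|year     good|
|year    grass|
|cheese happy |

Derivation:
Line 1: ['importance'] (min_width=10, slack=3)
Line 2: ['electric', 'fast'] (min_width=13, slack=0)
Line 3: ['festival'] (min_width=8, slack=5)
Line 4: ['white', 'purple'] (min_width=12, slack=1)
Line 5: ['read', 'six'] (min_width=8, slack=5)
Line 6: ['structure'] (min_width=9, slack=4)
Line 7: ['capture', 'fire'] (min_width=12, slack=1)
Line 8: ['that', 'chapter'] (min_width=12, slack=1)
Line 9: ['year', 'good'] (min_width=9, slack=4)
Line 10: ['year', 'grass'] (min_width=10, slack=3)
Line 11: ['cheese', 'happy'] (min_width=12, slack=1)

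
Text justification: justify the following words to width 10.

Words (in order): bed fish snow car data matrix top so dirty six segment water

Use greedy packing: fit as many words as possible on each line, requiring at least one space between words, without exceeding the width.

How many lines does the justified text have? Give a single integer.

Line 1: ['bed', 'fish'] (min_width=8, slack=2)
Line 2: ['snow', 'car'] (min_width=8, slack=2)
Line 3: ['data'] (min_width=4, slack=6)
Line 4: ['matrix', 'top'] (min_width=10, slack=0)
Line 5: ['so', 'dirty'] (min_width=8, slack=2)
Line 6: ['six'] (min_width=3, slack=7)
Line 7: ['segment'] (min_width=7, slack=3)
Line 8: ['water'] (min_width=5, slack=5)
Total lines: 8

Answer: 8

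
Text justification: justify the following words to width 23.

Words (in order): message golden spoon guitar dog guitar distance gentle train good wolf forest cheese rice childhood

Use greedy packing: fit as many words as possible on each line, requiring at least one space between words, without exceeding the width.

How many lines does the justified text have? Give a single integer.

Line 1: ['message', 'golden', 'spoon'] (min_width=20, slack=3)
Line 2: ['guitar', 'dog', 'guitar'] (min_width=17, slack=6)
Line 3: ['distance', 'gentle', 'train'] (min_width=21, slack=2)
Line 4: ['good', 'wolf', 'forest', 'cheese'] (min_width=23, slack=0)
Line 5: ['rice', 'childhood'] (min_width=14, slack=9)
Total lines: 5

Answer: 5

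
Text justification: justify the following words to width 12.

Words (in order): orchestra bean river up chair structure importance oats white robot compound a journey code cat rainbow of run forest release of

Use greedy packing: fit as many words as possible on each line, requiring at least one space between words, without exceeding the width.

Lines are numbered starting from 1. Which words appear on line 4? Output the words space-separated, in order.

Line 1: ['orchestra'] (min_width=9, slack=3)
Line 2: ['bean', 'river'] (min_width=10, slack=2)
Line 3: ['up', 'chair'] (min_width=8, slack=4)
Line 4: ['structure'] (min_width=9, slack=3)
Line 5: ['importance'] (min_width=10, slack=2)
Line 6: ['oats', 'white'] (min_width=10, slack=2)
Line 7: ['robot'] (min_width=5, slack=7)
Line 8: ['compound', 'a'] (min_width=10, slack=2)
Line 9: ['journey', 'code'] (min_width=12, slack=0)
Line 10: ['cat', 'rainbow'] (min_width=11, slack=1)
Line 11: ['of', 'run'] (min_width=6, slack=6)
Line 12: ['forest'] (min_width=6, slack=6)
Line 13: ['release', 'of'] (min_width=10, slack=2)

Answer: structure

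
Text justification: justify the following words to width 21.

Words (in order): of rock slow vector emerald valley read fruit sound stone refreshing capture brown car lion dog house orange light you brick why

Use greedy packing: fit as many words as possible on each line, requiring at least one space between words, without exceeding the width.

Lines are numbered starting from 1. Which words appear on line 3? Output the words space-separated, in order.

Answer: fruit sound stone

Derivation:
Line 1: ['of', 'rock', 'slow', 'vector'] (min_width=19, slack=2)
Line 2: ['emerald', 'valley', 'read'] (min_width=19, slack=2)
Line 3: ['fruit', 'sound', 'stone'] (min_width=17, slack=4)
Line 4: ['refreshing', 'capture'] (min_width=18, slack=3)
Line 5: ['brown', 'car', 'lion', 'dog'] (min_width=18, slack=3)
Line 6: ['house', 'orange', 'light'] (min_width=18, slack=3)
Line 7: ['you', 'brick', 'why'] (min_width=13, slack=8)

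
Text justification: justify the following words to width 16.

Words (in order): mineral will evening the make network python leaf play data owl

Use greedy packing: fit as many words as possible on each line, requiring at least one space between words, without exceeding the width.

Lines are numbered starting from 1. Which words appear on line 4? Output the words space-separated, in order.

Line 1: ['mineral', 'will'] (min_width=12, slack=4)
Line 2: ['evening', 'the', 'make'] (min_width=16, slack=0)
Line 3: ['network', 'python'] (min_width=14, slack=2)
Line 4: ['leaf', 'play', 'data'] (min_width=14, slack=2)
Line 5: ['owl'] (min_width=3, slack=13)

Answer: leaf play data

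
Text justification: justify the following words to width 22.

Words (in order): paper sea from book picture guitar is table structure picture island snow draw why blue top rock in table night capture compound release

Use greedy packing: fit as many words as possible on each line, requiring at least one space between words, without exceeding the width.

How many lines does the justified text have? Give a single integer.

Line 1: ['paper', 'sea', 'from', 'book'] (min_width=19, slack=3)
Line 2: ['picture', 'guitar', 'is'] (min_width=17, slack=5)
Line 3: ['table', 'structure'] (min_width=15, slack=7)
Line 4: ['picture', 'island', 'snow'] (min_width=19, slack=3)
Line 5: ['draw', 'why', 'blue', 'top', 'rock'] (min_width=22, slack=0)
Line 6: ['in', 'table', 'night', 'capture'] (min_width=22, slack=0)
Line 7: ['compound', 'release'] (min_width=16, slack=6)
Total lines: 7

Answer: 7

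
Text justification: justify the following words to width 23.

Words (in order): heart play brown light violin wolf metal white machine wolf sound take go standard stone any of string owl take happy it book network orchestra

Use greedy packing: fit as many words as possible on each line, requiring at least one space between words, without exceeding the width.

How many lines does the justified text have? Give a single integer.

Answer: 7

Derivation:
Line 1: ['heart', 'play', 'brown', 'light'] (min_width=22, slack=1)
Line 2: ['violin', 'wolf', 'metal', 'white'] (min_width=23, slack=0)
Line 3: ['machine', 'wolf', 'sound', 'take'] (min_width=23, slack=0)
Line 4: ['go', 'standard', 'stone', 'any'] (min_width=21, slack=2)
Line 5: ['of', 'string', 'owl', 'take'] (min_width=18, slack=5)
Line 6: ['happy', 'it', 'book', 'network'] (min_width=21, slack=2)
Line 7: ['orchestra'] (min_width=9, slack=14)
Total lines: 7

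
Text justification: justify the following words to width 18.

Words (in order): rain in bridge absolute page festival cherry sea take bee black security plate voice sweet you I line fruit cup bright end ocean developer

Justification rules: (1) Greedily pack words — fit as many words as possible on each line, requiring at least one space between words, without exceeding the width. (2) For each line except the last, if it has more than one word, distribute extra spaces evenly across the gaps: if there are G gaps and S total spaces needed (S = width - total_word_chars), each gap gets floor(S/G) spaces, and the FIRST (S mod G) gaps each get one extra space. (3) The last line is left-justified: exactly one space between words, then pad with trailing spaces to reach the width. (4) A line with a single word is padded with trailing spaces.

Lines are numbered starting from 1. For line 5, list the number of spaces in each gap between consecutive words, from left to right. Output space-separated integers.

Answer: 5

Derivation:
Line 1: ['rain', 'in', 'bridge'] (min_width=14, slack=4)
Line 2: ['absolute', 'page'] (min_width=13, slack=5)
Line 3: ['festival', 'cherry'] (min_width=15, slack=3)
Line 4: ['sea', 'take', 'bee', 'black'] (min_width=18, slack=0)
Line 5: ['security', 'plate'] (min_width=14, slack=4)
Line 6: ['voice', 'sweet', 'you', 'I'] (min_width=17, slack=1)
Line 7: ['line', 'fruit', 'cup'] (min_width=14, slack=4)
Line 8: ['bright', 'end', 'ocean'] (min_width=16, slack=2)
Line 9: ['developer'] (min_width=9, slack=9)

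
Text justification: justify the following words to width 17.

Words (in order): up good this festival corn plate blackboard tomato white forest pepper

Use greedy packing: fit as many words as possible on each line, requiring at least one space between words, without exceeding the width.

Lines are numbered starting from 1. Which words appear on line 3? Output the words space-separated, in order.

Line 1: ['up', 'good', 'this'] (min_width=12, slack=5)
Line 2: ['festival', 'corn'] (min_width=13, slack=4)
Line 3: ['plate', 'blackboard'] (min_width=16, slack=1)
Line 4: ['tomato', 'white'] (min_width=12, slack=5)
Line 5: ['forest', 'pepper'] (min_width=13, slack=4)

Answer: plate blackboard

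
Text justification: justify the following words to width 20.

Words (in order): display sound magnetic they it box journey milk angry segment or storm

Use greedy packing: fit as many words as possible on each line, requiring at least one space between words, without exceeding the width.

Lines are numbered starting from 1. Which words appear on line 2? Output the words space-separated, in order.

Answer: magnetic they it box

Derivation:
Line 1: ['display', 'sound'] (min_width=13, slack=7)
Line 2: ['magnetic', 'they', 'it', 'box'] (min_width=20, slack=0)
Line 3: ['journey', 'milk', 'angry'] (min_width=18, slack=2)
Line 4: ['segment', 'or', 'storm'] (min_width=16, slack=4)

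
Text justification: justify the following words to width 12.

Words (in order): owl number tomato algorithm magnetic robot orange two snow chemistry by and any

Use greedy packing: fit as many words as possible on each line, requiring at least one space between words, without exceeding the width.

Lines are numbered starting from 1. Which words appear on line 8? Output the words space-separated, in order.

Line 1: ['owl', 'number'] (min_width=10, slack=2)
Line 2: ['tomato'] (min_width=6, slack=6)
Line 3: ['algorithm'] (min_width=9, slack=3)
Line 4: ['magnetic'] (min_width=8, slack=4)
Line 5: ['robot', 'orange'] (min_width=12, slack=0)
Line 6: ['two', 'snow'] (min_width=8, slack=4)
Line 7: ['chemistry', 'by'] (min_width=12, slack=0)
Line 8: ['and', 'any'] (min_width=7, slack=5)

Answer: and any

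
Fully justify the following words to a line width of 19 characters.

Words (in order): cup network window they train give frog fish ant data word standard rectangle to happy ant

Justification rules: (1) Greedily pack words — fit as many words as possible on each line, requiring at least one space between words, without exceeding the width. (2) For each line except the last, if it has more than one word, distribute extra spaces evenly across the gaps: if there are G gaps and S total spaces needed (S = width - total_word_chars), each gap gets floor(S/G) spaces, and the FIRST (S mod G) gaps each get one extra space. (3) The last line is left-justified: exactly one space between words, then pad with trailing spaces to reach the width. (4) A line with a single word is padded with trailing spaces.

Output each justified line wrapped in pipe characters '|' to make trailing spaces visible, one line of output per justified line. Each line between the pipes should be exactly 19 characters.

Line 1: ['cup', 'network', 'window'] (min_width=18, slack=1)
Line 2: ['they', 'train', 'give'] (min_width=15, slack=4)
Line 3: ['frog', 'fish', 'ant', 'data'] (min_width=18, slack=1)
Line 4: ['word', 'standard'] (min_width=13, slack=6)
Line 5: ['rectangle', 'to', 'happy'] (min_width=18, slack=1)
Line 6: ['ant'] (min_width=3, slack=16)

Answer: |cup  network window|
|they   train   give|
|frog  fish ant data|
|word       standard|
|rectangle  to happy|
|ant                |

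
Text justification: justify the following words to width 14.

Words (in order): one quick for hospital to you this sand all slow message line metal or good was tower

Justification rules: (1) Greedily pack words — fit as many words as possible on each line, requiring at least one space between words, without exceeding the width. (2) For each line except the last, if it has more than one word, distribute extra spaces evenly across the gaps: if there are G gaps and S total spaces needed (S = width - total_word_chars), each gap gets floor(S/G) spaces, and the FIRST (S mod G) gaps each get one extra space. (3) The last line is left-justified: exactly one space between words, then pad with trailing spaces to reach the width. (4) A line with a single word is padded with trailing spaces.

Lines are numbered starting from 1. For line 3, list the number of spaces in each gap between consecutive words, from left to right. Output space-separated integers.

Line 1: ['one', 'quick', 'for'] (min_width=13, slack=1)
Line 2: ['hospital', 'to'] (min_width=11, slack=3)
Line 3: ['you', 'this', 'sand'] (min_width=13, slack=1)
Line 4: ['all', 'slow'] (min_width=8, slack=6)
Line 5: ['message', 'line'] (min_width=12, slack=2)
Line 6: ['metal', 'or', 'good'] (min_width=13, slack=1)
Line 7: ['was', 'tower'] (min_width=9, slack=5)

Answer: 2 1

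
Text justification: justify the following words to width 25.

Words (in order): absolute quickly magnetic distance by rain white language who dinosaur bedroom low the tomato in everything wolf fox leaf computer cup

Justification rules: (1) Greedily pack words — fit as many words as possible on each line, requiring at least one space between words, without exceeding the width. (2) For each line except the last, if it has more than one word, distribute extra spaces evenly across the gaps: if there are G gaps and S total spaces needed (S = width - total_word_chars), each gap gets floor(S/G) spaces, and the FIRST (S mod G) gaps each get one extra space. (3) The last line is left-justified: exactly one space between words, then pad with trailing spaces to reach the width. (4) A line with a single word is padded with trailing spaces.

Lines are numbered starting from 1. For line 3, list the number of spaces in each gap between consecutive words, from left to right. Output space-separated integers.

Answer: 3 3

Derivation:
Line 1: ['absolute', 'quickly', 'magnetic'] (min_width=25, slack=0)
Line 2: ['distance', 'by', 'rain', 'white'] (min_width=22, slack=3)
Line 3: ['language', 'who', 'dinosaur'] (min_width=21, slack=4)
Line 4: ['bedroom', 'low', 'the', 'tomato', 'in'] (min_width=25, slack=0)
Line 5: ['everything', 'wolf', 'fox', 'leaf'] (min_width=24, slack=1)
Line 6: ['computer', 'cup'] (min_width=12, slack=13)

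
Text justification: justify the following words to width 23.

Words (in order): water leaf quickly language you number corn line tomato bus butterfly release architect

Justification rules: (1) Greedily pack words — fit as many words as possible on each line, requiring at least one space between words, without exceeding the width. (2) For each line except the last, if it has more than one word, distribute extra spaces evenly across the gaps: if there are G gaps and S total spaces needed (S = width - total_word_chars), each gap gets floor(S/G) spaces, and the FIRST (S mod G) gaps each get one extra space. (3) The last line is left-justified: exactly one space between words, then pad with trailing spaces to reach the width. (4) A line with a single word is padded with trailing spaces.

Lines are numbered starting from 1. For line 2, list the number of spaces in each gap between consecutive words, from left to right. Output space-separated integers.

Answer: 3 3

Derivation:
Line 1: ['water', 'leaf', 'quickly'] (min_width=18, slack=5)
Line 2: ['language', 'you', 'number'] (min_width=19, slack=4)
Line 3: ['corn', 'line', 'tomato', 'bus'] (min_width=20, slack=3)
Line 4: ['butterfly', 'release'] (min_width=17, slack=6)
Line 5: ['architect'] (min_width=9, slack=14)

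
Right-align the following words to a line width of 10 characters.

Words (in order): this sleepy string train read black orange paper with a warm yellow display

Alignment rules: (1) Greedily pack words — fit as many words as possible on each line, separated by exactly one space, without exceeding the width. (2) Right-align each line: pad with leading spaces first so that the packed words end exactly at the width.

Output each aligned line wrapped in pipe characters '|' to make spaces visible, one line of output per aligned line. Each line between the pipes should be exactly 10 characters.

Line 1: ['this'] (min_width=4, slack=6)
Line 2: ['sleepy'] (min_width=6, slack=4)
Line 3: ['string'] (min_width=6, slack=4)
Line 4: ['train', 'read'] (min_width=10, slack=0)
Line 5: ['black'] (min_width=5, slack=5)
Line 6: ['orange'] (min_width=6, slack=4)
Line 7: ['paper', 'with'] (min_width=10, slack=0)
Line 8: ['a', 'warm'] (min_width=6, slack=4)
Line 9: ['yellow'] (min_width=6, slack=4)
Line 10: ['display'] (min_width=7, slack=3)

Answer: |      this|
|    sleepy|
|    string|
|train read|
|     black|
|    orange|
|paper with|
|    a warm|
|    yellow|
|   display|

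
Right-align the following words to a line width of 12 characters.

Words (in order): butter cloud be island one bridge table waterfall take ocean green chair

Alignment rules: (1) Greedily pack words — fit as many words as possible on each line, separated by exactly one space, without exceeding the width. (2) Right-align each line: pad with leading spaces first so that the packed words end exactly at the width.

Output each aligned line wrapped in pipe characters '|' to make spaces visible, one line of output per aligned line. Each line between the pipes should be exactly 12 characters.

Answer: |butter cloud|
|   be island|
|  one bridge|
|       table|
|   waterfall|
|  take ocean|
| green chair|

Derivation:
Line 1: ['butter', 'cloud'] (min_width=12, slack=0)
Line 2: ['be', 'island'] (min_width=9, slack=3)
Line 3: ['one', 'bridge'] (min_width=10, slack=2)
Line 4: ['table'] (min_width=5, slack=7)
Line 5: ['waterfall'] (min_width=9, slack=3)
Line 6: ['take', 'ocean'] (min_width=10, slack=2)
Line 7: ['green', 'chair'] (min_width=11, slack=1)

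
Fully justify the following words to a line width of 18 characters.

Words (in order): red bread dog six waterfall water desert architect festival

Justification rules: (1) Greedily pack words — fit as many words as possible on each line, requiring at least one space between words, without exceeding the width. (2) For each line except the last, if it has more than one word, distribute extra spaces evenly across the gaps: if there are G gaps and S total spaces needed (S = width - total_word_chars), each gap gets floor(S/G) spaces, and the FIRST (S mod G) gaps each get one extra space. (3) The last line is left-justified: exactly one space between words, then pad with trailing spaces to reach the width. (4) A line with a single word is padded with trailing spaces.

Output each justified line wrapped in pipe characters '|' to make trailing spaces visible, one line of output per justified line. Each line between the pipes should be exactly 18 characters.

Answer: |red  bread dog six|
|waterfall    water|
|desert   architect|
|festival          |

Derivation:
Line 1: ['red', 'bread', 'dog', 'six'] (min_width=17, slack=1)
Line 2: ['waterfall', 'water'] (min_width=15, slack=3)
Line 3: ['desert', 'architect'] (min_width=16, slack=2)
Line 4: ['festival'] (min_width=8, slack=10)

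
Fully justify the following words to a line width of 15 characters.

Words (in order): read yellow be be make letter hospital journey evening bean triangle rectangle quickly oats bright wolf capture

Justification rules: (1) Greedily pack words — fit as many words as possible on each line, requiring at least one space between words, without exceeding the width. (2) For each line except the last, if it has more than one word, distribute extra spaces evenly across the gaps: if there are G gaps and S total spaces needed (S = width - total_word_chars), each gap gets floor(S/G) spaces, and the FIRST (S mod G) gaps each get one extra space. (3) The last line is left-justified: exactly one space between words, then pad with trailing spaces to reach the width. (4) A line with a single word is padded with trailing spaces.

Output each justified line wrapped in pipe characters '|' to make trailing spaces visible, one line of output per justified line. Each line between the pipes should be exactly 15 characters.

Line 1: ['read', 'yellow', 'be'] (min_width=14, slack=1)
Line 2: ['be', 'make', 'letter'] (min_width=14, slack=1)
Line 3: ['hospital'] (min_width=8, slack=7)
Line 4: ['journey', 'evening'] (min_width=15, slack=0)
Line 5: ['bean', 'triangle'] (min_width=13, slack=2)
Line 6: ['rectangle'] (min_width=9, slack=6)
Line 7: ['quickly', 'oats'] (min_width=12, slack=3)
Line 8: ['bright', 'wolf'] (min_width=11, slack=4)
Line 9: ['capture'] (min_width=7, slack=8)

Answer: |read  yellow be|
|be  make letter|
|hospital       |
|journey evening|
|bean   triangle|
|rectangle      |
|quickly    oats|
|bright     wolf|
|capture        |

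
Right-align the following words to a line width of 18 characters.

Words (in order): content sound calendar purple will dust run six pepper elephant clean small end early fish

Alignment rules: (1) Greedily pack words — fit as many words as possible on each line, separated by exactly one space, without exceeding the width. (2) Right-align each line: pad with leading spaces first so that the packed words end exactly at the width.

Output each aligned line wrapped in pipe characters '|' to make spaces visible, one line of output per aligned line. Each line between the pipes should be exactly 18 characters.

Line 1: ['content', 'sound'] (min_width=13, slack=5)
Line 2: ['calendar', 'purple'] (min_width=15, slack=3)
Line 3: ['will', 'dust', 'run', 'six'] (min_width=17, slack=1)
Line 4: ['pepper', 'elephant'] (min_width=15, slack=3)
Line 5: ['clean', 'small', 'end'] (min_width=15, slack=3)
Line 6: ['early', 'fish'] (min_width=10, slack=8)

Answer: |     content sound|
|   calendar purple|
| will dust run six|
|   pepper elephant|
|   clean small end|
|        early fish|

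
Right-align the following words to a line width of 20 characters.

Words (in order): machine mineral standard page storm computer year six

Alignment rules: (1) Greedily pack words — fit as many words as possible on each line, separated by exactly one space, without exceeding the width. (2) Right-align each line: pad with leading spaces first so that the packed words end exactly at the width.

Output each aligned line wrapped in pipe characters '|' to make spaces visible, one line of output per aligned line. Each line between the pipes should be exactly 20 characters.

Answer: |     machine mineral|
| standard page storm|
|   computer year six|

Derivation:
Line 1: ['machine', 'mineral'] (min_width=15, slack=5)
Line 2: ['standard', 'page', 'storm'] (min_width=19, slack=1)
Line 3: ['computer', 'year', 'six'] (min_width=17, slack=3)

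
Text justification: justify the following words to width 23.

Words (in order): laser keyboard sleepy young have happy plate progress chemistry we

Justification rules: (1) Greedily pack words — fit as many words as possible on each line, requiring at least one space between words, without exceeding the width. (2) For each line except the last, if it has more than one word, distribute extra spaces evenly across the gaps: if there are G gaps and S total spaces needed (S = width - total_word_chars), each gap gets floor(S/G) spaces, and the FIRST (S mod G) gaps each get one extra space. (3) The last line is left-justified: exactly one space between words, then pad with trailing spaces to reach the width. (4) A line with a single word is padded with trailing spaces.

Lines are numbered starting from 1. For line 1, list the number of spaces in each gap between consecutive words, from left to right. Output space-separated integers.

Line 1: ['laser', 'keyboard', 'sleepy'] (min_width=21, slack=2)
Line 2: ['young', 'have', 'happy', 'plate'] (min_width=22, slack=1)
Line 3: ['progress', 'chemistry', 'we'] (min_width=21, slack=2)

Answer: 2 2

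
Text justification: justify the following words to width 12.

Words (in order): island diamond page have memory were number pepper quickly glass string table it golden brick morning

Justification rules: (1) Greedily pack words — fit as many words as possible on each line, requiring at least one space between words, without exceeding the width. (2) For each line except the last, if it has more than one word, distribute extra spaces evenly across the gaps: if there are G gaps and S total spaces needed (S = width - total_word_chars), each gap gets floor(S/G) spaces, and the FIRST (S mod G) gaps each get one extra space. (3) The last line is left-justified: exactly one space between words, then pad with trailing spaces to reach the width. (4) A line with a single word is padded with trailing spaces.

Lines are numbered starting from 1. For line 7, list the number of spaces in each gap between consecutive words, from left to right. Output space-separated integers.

Line 1: ['island'] (min_width=6, slack=6)
Line 2: ['diamond', 'page'] (min_width=12, slack=0)
Line 3: ['have', 'memory'] (min_width=11, slack=1)
Line 4: ['were', 'number'] (min_width=11, slack=1)
Line 5: ['pepper'] (min_width=6, slack=6)
Line 6: ['quickly'] (min_width=7, slack=5)
Line 7: ['glass', 'string'] (min_width=12, slack=0)
Line 8: ['table', 'it'] (min_width=8, slack=4)
Line 9: ['golden', 'brick'] (min_width=12, slack=0)
Line 10: ['morning'] (min_width=7, slack=5)

Answer: 1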